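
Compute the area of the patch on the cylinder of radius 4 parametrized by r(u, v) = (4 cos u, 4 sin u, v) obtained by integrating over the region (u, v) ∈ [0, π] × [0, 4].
Area = 16*pi

Area = ∫∫ √(EG − F²) du dv with √(EG − F²) = 4. Integrating over [0, π] × [0, 4] gives 16*pi.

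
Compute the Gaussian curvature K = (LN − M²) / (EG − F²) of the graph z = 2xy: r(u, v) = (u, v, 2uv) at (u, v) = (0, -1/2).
K = -1

Coefficients of the first fundamental form: E = 4*v^2 + 1, F = 4*u*v, G = 4*u^2 + 1.
Coefficients of the second fundamental form: L = 0, M = 2/sqrt(4*u^2 + 4*v^2 + 1), N = 0.
Assemble K = (LN − M²)/(EG − F²) = -4/(16*u^4 + 32*u^2*v^2 + 8*u^2 + 16*v^4 + 8*v^2 + 1). At (u, v) = (0, -1/2): K = -1.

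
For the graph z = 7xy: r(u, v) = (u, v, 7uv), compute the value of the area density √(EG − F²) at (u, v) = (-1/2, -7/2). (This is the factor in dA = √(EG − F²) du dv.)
√(EG − F²)|_{(-1/2, -7/2)} = sqrt(2454)/2

E = 49*v^2 + 1, F = 49*u*v, G = 49*u^2 + 1, so EG − F² = 49*u^2 + 49*v^2 + 1. Taking the positive square root: √(EG − F²) = sqrt(49*u^2 + 49*v^2 + 1). At (u, v) = (-1/2, -7/2): sqrt(2454)/2.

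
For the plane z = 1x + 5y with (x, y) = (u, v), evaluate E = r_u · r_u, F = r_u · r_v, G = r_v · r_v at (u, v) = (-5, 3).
E = 2;  F = 5;  G = 26

Partials: r_u = (1, 0, 1), r_v = (0, 1, 5). As functions of (u, v):
  E = r_u · r_u = 2,
  F = r_u · r_v = 5,
  G = r_v · r_v = 26.
Evaluating at (u, v) = (-5, 3): E = 2, F = 5, G = 26.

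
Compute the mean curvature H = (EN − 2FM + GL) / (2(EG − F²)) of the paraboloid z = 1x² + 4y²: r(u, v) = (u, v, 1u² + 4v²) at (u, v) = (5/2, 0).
H = 105*sqrt(26)/676

With E = 4*u^2 + 1, F = 16*u*v, G = 64*v^2 + 1, L = 2/sqrt(4*u^2 + 64*v^2 + 1), M = 0, N = 8/sqrt(4*u^2 + 64*v^2 + 1), assemble
  H = (EN − 2FM + GL) / (2(EG − F²)) = (16*u^2 + 64*v^2 + 5)/(4*u^2 + 64*v^2 + 1)^(3/2).
At (u, v) = (5/2, 0): H = 105*sqrt(26)/676.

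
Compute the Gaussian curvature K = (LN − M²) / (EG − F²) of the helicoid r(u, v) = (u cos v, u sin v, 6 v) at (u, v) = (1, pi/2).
K = -36/1369

Coefficients of the first fundamental form: E = 1, F = 0, G = u^2 + 36.
Coefficients of the second fundamental form: L = 0, M = -6/sqrt(u^2 + 36), N = 0.
Assemble K = (LN − M²)/(EG − F²) = -36/(u^2 + 36)^2. At (u, v) = (1, pi/2): K = -36/1369.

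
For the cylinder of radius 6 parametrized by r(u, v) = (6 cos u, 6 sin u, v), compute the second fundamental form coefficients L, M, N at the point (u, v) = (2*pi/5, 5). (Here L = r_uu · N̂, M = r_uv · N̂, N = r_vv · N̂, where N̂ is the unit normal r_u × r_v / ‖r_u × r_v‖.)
L = -6;  M = 0;  N = 0

Compute the unit normal N̂(u, v) = (cos(u), sin(u), 0), and the second partials r_uu, r_uv, r_vv. Take dot products:
  L(u, v) = r_uu · N̂ = -6,
  M(u, v) = r_uv · N̂ = 0,
  N(u, v) = r_vv · N̂ = 0.
Evaluating at (u, v) = (2*pi/5, 5):
  L = -6, M = 0, N = 0.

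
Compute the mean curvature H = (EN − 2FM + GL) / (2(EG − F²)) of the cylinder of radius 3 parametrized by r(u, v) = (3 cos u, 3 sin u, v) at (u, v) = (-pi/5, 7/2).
H = -1/6

With E = 9, F = 0, G = 1, L = -3, M = 0, N = 0, assemble
  H = (EN − 2FM + GL) / (2(EG − F²)) = -1/6.
At (u, v) = (-pi/5, 7/2): H = -1/6.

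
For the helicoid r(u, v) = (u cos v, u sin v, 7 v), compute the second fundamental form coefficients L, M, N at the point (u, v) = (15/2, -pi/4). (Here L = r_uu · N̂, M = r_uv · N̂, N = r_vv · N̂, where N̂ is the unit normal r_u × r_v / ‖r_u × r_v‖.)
L = 0;  M = -14*sqrt(421)/421;  N = 0

Compute the unit normal N̂(u, v) = (7*sin(v)/sqrt(u^2 + 49), -7*cos(v)/sqrt(u^2 + 49), u/sqrt(u^2 + 49)), and the second partials r_uu, r_uv, r_vv. Take dot products:
  L(u, v) = r_uu · N̂ = 0,
  M(u, v) = r_uv · N̂ = -7/sqrt(u^2 + 49),
  N(u, v) = r_vv · N̂ = 0.
Evaluating at (u, v) = (15/2, -pi/4):
  L = 0, M = -14*sqrt(421)/421, N = 0.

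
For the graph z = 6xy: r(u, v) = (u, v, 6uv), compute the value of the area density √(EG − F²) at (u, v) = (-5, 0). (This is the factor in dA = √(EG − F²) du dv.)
√(EG − F²)|_{(-5, 0)} = sqrt(901)

E = 36*v^2 + 1, F = 36*u*v, G = 36*u^2 + 1, so EG − F² = 36*u^2 + 36*v^2 + 1. Taking the positive square root: √(EG − F²) = sqrt(36*u^2 + 36*v^2 + 1). At (u, v) = (-5, 0): sqrt(901).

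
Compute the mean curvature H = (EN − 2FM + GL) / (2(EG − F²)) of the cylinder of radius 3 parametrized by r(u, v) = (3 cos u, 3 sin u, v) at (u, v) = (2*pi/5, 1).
H = -1/6

With E = 9, F = 0, G = 1, L = -3, M = 0, N = 0, assemble
  H = (EN − 2FM + GL) / (2(EG − F²)) = -1/6.
At (u, v) = (2*pi/5, 1): H = -1/6.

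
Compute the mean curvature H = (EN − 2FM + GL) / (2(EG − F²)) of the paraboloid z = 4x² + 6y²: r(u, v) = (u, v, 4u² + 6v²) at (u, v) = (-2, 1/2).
H = 1690*sqrt(293)/85849

With E = 64*u^2 + 1, F = 96*u*v, G = 144*v^2 + 1, L = 8/sqrt(64*u^2 + 144*v^2 + 1), M = 0, N = 12/sqrt(64*u^2 + 144*v^2 + 1), assemble
  H = (EN − 2FM + GL) / (2(EG − F²)) = 2*(192*u^2 + 288*v^2 + 5)/(64*u^2 + 144*v^2 + 1)^(3/2).
At (u, v) = (-2, 1/2): H = 1690*sqrt(293)/85849.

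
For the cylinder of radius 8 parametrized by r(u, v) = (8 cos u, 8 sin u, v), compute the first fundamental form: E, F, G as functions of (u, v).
E = 64;  F = 0;  G = 1

Compute partials: r_u = (-8*sin(u), 8*cos(u), 0), r_v = (0, 0, 1). Then
  E = r_u · r_u = 64,
  F = r_u · r_v = 0,
  G = r_v · r_v = 1.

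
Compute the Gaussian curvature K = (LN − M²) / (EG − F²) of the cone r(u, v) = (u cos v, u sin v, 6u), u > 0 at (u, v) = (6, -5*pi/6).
K = 0

Coefficients of the first fundamental form: E = 37, F = 0, G = u^2.
Coefficients of the second fundamental form: L = 0, M = 0, N = 6*sqrt(37)*u^2/(37*Abs(u)).
Assemble K = (LN − M²)/(EG − F²) = 0. At (u, v) = (6, -5*pi/6): K = 0.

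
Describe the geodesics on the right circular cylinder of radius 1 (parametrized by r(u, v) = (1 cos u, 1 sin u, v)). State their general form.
The cylinder is flat (K = 0) and locally isometric to the plane via the development (u, v) ↦ (1 u, v). Geodesics are the pre-images of straight lines: circles (v constant), vertical lines (u constant), and helices (v = c · u + d) for constants c, d.

A right cylinder has E = 1², F = 0, G = 1, so EG − F² = 1², and L = −1, M = N = 0, giving K = (LN − M²)/(EG − F²) = 0 everywhere. A flat surface is locally isometric to the Euclidean plane via the map (u, v) ↦ (1 u, v). Straight lines in the (x̃, ỹ) plane pull back to: (a) horizontal circles (v = const), (b) vertical generators (u = const), and (c) helices (1 u tan θ = v, i.e. v = c · u + d).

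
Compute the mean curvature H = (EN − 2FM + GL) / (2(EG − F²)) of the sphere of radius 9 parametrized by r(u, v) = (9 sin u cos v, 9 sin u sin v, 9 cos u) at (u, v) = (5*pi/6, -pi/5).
H = -1/9

With E = 81, F = 0, G = 81*sin(u)^2, L = -9*sin(u)/Abs(sin(u)), M = 0, N = -9*sin(u)^3/Abs(sin(u)), assemble
  H = (EN − 2FM + GL) / (2(EG − F²)) = -sin(u)/(9*Abs(sin(u))).
At (u, v) = (5*pi/6, -pi/5): H = -1/9.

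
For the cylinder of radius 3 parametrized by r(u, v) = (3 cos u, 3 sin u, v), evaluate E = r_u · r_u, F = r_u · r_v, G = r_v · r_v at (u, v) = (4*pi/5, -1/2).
E = 9;  F = 0;  G = 1

Partials: r_u = (-3*sin(u), 3*cos(u), 0), r_v = (0, 0, 1). As functions of (u, v):
  E = r_u · r_u = 9,
  F = r_u · r_v = 0,
  G = r_v · r_v = 1.
Evaluating at (u, v) = (4*pi/5, -1/2): E = 9, F = 0, G = 1.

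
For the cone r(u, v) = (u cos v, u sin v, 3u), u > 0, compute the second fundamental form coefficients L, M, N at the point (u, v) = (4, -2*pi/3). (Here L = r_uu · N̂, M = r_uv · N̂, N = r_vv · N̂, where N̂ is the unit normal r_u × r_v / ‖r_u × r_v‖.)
L = 0;  M = 0;  N = 6*sqrt(10)/5

Compute the unit normal N̂(u, v) = (-3*sqrt(10)*u*cos(v)/(10*Abs(u)), -3*sqrt(10)*u*sin(v)/(10*Abs(u)), sqrt(10)*u/(10*Abs(u))), and the second partials r_uu, r_uv, r_vv. Take dot products:
  L(u, v) = r_uu · N̂ = 0,
  M(u, v) = r_uv · N̂ = 0,
  N(u, v) = r_vv · N̂ = 3*sqrt(10)*u^2/(10*Abs(u)).
Evaluating at (u, v) = (4, -2*pi/3):
  L = 0, M = 0, N = 6*sqrt(10)/5.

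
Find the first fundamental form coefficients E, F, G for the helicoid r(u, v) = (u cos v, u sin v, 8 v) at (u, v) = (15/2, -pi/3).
E = 1;  F = 0;  G = 481/4

Partials: r_u = (cos(v), sin(v), 0), r_v = (-u*sin(v), u*cos(v), 8). As functions of (u, v):
  E = r_u · r_u = 1,
  F = r_u · r_v = 0,
  G = r_v · r_v = u^2 + 64.
Evaluating at (u, v) = (15/2, -pi/3): E = 1, F = 0, G = 481/4.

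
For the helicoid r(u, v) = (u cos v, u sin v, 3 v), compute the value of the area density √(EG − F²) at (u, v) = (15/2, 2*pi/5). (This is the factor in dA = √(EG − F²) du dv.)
√(EG − F²)|_{(15/2, 2*pi/5)} = 3*sqrt(29)/2

E = 1, F = 0, G = u^2 + 9, so EG − F² = u^2 + 9. Taking the positive square root: √(EG − F²) = sqrt(u^2 + 9). At (u, v) = (15/2, 2*pi/5): 3*sqrt(29)/2.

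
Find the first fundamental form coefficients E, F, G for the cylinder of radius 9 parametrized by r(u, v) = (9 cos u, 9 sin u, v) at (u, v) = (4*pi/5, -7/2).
E = 81;  F = 0;  G = 1

Partials: r_u = (-9*sin(u), 9*cos(u), 0), r_v = (0, 0, 1). As functions of (u, v):
  E = r_u · r_u = 81,
  F = r_u · r_v = 0,
  G = r_v · r_v = 1.
Evaluating at (u, v) = (4*pi/5, -7/2): E = 81, F = 0, G = 1.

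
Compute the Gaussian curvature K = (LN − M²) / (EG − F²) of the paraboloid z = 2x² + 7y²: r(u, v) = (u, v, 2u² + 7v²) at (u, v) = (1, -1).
K = 56/45369

Coefficients of the first fundamental form: E = 16*u^2 + 1, F = 56*u*v, G = 196*v^2 + 1.
Coefficients of the second fundamental form: L = 4/sqrt(16*u^2 + 196*v^2 + 1), M = 0, N = 14/sqrt(16*u^2 + 196*v^2 + 1).
Assemble K = (LN − M²)/(EG − F²) = 56/(256*u^4 + 6272*u^2*v^2 + 32*u^2 + 38416*v^4 + 392*v^2 + 1). At (u, v) = (1, -1): K = 56/45369.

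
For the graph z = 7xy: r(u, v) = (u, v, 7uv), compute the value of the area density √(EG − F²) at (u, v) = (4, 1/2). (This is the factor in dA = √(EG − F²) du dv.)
√(EG − F²)|_{(4, 1/2)} = sqrt(3189)/2

E = 49*v^2 + 1, F = 49*u*v, G = 49*u^2 + 1, so EG − F² = 49*u^2 + 49*v^2 + 1. Taking the positive square root: √(EG − F²) = sqrt(49*u^2 + 49*v^2 + 1). At (u, v) = (4, 1/2): sqrt(3189)/2.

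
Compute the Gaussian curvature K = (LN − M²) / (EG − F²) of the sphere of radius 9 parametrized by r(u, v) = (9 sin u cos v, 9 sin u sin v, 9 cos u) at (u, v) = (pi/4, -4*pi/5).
K = 1/81

Coefficients of the first fundamental form: E = 81, F = 0, G = 81*sin(u)^2.
Coefficients of the second fundamental form: L = -9*sin(u)/Abs(sin(u)), M = 0, N = -9*sin(u)^3/Abs(sin(u)).
Assemble K = (LN − M²)/(EG − F²) = 1/81. At (u, v) = (pi/4, -4*pi/5): K = 1/81.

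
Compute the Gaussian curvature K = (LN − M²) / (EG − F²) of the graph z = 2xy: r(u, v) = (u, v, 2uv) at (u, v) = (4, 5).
K = -4/27225

Coefficients of the first fundamental form: E = 4*v^2 + 1, F = 4*u*v, G = 4*u^2 + 1.
Coefficients of the second fundamental form: L = 0, M = 2/sqrt(4*u^2 + 4*v^2 + 1), N = 0.
Assemble K = (LN − M²)/(EG − F²) = -4/(16*u^4 + 32*u^2*v^2 + 8*u^2 + 16*v^4 + 8*v^2 + 1). At (u, v) = (4, 5): K = -4/27225.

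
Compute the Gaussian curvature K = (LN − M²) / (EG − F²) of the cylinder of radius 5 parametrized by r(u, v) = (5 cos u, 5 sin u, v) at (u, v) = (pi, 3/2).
K = 0

Coefficients of the first fundamental form: E = 25, F = 0, G = 1.
Coefficients of the second fundamental form: L = -5, M = 0, N = 0.
Assemble K = (LN − M²)/(EG − F²) = 0. At (u, v) = (pi, 3/2): K = 0.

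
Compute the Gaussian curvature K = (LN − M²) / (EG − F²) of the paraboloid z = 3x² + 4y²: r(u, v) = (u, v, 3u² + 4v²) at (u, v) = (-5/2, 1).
K = 12/21025

Coefficients of the first fundamental form: E = 36*u^2 + 1, F = 48*u*v, G = 64*v^2 + 1.
Coefficients of the second fundamental form: L = 6/sqrt(36*u^2 + 64*v^2 + 1), M = 0, N = 8/sqrt(36*u^2 + 64*v^2 + 1).
Assemble K = (LN − M²)/(EG − F²) = 48/(1296*u^4 + 4608*u^2*v^2 + 72*u^2 + 4096*v^4 + 128*v^2 + 1). At (u, v) = (-5/2, 1): K = 12/21025.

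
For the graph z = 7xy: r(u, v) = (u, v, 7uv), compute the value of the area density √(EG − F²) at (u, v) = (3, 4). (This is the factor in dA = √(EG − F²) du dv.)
√(EG − F²)|_{(3, 4)} = sqrt(1226)

E = 49*v^2 + 1, F = 49*u*v, G = 49*u^2 + 1, so EG − F² = 49*u^2 + 49*v^2 + 1. Taking the positive square root: √(EG − F²) = sqrt(49*u^2 + 49*v^2 + 1). At (u, v) = (3, 4): sqrt(1226).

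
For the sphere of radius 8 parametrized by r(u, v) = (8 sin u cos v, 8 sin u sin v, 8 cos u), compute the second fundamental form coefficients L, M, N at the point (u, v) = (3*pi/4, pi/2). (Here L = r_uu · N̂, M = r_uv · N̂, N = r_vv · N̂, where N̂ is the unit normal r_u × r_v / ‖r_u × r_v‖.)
L = -8;  M = 0;  N = -4

Compute the unit normal N̂(u, v) = (sin(u)^2*cos(v)/Abs(sin(u)), sin(u)^2*sin(v)/Abs(sin(u)), sin(2*u)/(2*Abs(sin(u)))), and the second partials r_uu, r_uv, r_vv. Take dot products:
  L(u, v) = r_uu · N̂ = -8*sin(u)/Abs(sin(u)),
  M(u, v) = r_uv · N̂ = 0,
  N(u, v) = r_vv · N̂ = -8*sin(u)^3/Abs(sin(u)).
Evaluating at (u, v) = (3*pi/4, pi/2):
  L = -8, M = 0, N = -4.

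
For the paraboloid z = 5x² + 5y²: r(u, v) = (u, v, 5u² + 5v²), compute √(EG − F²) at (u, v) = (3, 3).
√(EG − F²)|_{(3, 3)} = sqrt(1801)

E = 100*u^2 + 1, F = 100*u*v, G = 100*v^2 + 1; EG − F² = 100*u^2 + 100*v^2 + 1; √(EG − F²) = sqrt(100*u^2 + 100*v^2 + 1). At the given point: sqrt(1801).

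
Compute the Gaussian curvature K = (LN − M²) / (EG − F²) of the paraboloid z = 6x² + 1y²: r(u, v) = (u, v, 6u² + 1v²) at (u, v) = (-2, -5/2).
K = 6/90601

Coefficients of the first fundamental form: E = 144*u^2 + 1, F = 24*u*v, G = 4*v^2 + 1.
Coefficients of the second fundamental form: L = 12/sqrt(144*u^2 + 4*v^2 + 1), M = 0, N = 2/sqrt(144*u^2 + 4*v^2 + 1).
Assemble K = (LN − M²)/(EG − F²) = 24/(20736*u^4 + 1152*u^2*v^2 + 288*u^2 + 16*v^4 + 8*v^2 + 1). At (u, v) = (-2, -5/2): K = 6/90601.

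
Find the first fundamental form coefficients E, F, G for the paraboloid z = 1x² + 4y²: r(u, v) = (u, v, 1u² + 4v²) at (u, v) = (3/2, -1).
E = 10;  F = -24;  G = 65

Partials: r_u = (1, 0, 2*u), r_v = (0, 1, 8*v). As functions of (u, v):
  E = r_u · r_u = 4*u^2 + 1,
  F = r_u · r_v = 16*u*v,
  G = r_v · r_v = 64*v^2 + 1.
Evaluating at (u, v) = (3/2, -1): E = 10, F = -24, G = 65.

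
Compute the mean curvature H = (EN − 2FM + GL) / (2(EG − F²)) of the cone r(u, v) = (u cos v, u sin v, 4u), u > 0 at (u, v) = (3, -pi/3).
H = 2*sqrt(17)/51

With E = 17, F = 0, G = u^2, L = 0, M = 0, N = 4*sqrt(17)*u^2/(17*Abs(u)), assemble
  H = (EN − 2FM + GL) / (2(EG − F²)) = 2*sqrt(17)/(17*Abs(u)).
At (u, v) = (3, -pi/3): H = 2*sqrt(17)/51.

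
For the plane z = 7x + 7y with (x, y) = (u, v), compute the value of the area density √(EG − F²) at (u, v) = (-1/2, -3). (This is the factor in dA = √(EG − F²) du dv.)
√(EG − F²)|_{(-1/2, -3)} = 3*sqrt(11)

E = 50, F = 49, G = 50, so EG − F² = 99. Taking the positive square root: √(EG − F²) = 3*sqrt(11). At (u, v) = (-1/2, -3): 3*sqrt(11).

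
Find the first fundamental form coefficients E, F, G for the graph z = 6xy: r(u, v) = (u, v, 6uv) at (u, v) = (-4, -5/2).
E = 226;  F = 360;  G = 577

Partials: r_u = (1, 0, 6*v), r_v = (0, 1, 6*u). As functions of (u, v):
  E = r_u · r_u = 36*v^2 + 1,
  F = r_u · r_v = 36*u*v,
  G = r_v · r_v = 36*u^2 + 1.
Evaluating at (u, v) = (-4, -5/2): E = 226, F = 360, G = 577.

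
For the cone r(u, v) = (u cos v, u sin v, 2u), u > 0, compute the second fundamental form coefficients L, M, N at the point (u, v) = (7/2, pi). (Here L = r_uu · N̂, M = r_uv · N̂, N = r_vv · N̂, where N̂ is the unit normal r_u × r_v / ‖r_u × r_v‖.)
L = 0;  M = 0;  N = 7*sqrt(5)/5

Compute the unit normal N̂(u, v) = (-2*sqrt(5)*u*cos(v)/(5*Abs(u)), -2*sqrt(5)*u*sin(v)/(5*Abs(u)), sqrt(5)*u/(5*Abs(u))), and the second partials r_uu, r_uv, r_vv. Take dot products:
  L(u, v) = r_uu · N̂ = 0,
  M(u, v) = r_uv · N̂ = 0,
  N(u, v) = r_vv · N̂ = 2*sqrt(5)*u^2/(5*Abs(u)).
Evaluating at (u, v) = (7/2, pi):
  L = 0, M = 0, N = 7*sqrt(5)/5.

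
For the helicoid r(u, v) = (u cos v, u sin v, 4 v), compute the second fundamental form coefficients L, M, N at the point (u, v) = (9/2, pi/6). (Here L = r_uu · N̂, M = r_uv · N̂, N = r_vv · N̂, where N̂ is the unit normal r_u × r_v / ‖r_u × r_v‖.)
L = 0;  M = -8*sqrt(145)/145;  N = 0

Compute the unit normal N̂(u, v) = (4*sin(v)/sqrt(u^2 + 16), -4*cos(v)/sqrt(u^2 + 16), u/sqrt(u^2 + 16)), and the second partials r_uu, r_uv, r_vv. Take dot products:
  L(u, v) = r_uu · N̂ = 0,
  M(u, v) = r_uv · N̂ = -4/sqrt(u^2 + 16),
  N(u, v) = r_vv · N̂ = 0.
Evaluating at (u, v) = (9/2, pi/6):
  L = 0, M = -8*sqrt(145)/145, N = 0.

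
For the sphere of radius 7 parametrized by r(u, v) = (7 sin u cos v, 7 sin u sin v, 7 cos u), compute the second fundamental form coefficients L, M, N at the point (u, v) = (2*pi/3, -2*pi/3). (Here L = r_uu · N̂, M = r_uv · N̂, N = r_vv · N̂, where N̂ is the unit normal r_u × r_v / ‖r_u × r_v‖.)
L = -7;  M = 0;  N = -21/4

Compute the unit normal N̂(u, v) = (sin(u)^2*cos(v)/Abs(sin(u)), sin(u)^2*sin(v)/Abs(sin(u)), sin(2*u)/(2*Abs(sin(u)))), and the second partials r_uu, r_uv, r_vv. Take dot products:
  L(u, v) = r_uu · N̂ = -7*sin(u)/Abs(sin(u)),
  M(u, v) = r_uv · N̂ = 0,
  N(u, v) = r_vv · N̂ = -7*sin(u)^3/Abs(sin(u)).
Evaluating at (u, v) = (2*pi/3, -2*pi/3):
  L = -7, M = 0, N = -21/4.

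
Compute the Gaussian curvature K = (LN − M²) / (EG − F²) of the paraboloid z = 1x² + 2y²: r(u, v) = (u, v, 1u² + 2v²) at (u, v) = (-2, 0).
K = 8/289

Coefficients of the first fundamental form: E = 4*u^2 + 1, F = 8*u*v, G = 16*v^2 + 1.
Coefficients of the second fundamental form: L = 2/sqrt(4*u^2 + 16*v^2 + 1), M = 0, N = 4/sqrt(4*u^2 + 16*v^2 + 1).
Assemble K = (LN − M²)/(EG − F²) = 8/(16*u^4 + 128*u^2*v^2 + 8*u^2 + 256*v^4 + 32*v^2 + 1). At (u, v) = (-2, 0): K = 8/289.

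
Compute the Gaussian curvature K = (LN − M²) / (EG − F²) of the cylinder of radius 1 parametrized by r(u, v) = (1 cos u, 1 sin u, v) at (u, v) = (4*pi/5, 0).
K = 0

Coefficients of the first fundamental form: E = 1, F = 0, G = 1.
Coefficients of the second fundamental form: L = -1, M = 0, N = 0.
Assemble K = (LN − M²)/(EG − F²) = 0. At (u, v) = (4*pi/5, 0): K = 0.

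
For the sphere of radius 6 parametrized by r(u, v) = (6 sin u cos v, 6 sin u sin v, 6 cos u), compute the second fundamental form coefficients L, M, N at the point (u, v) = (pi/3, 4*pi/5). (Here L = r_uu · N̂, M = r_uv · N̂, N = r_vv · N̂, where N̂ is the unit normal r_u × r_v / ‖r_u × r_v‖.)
L = -6;  M = 0;  N = -9/2

Compute the unit normal N̂(u, v) = (sin(u)^2*cos(v)/Abs(sin(u)), sin(u)^2*sin(v)/Abs(sin(u)), sin(2*u)/(2*Abs(sin(u)))), and the second partials r_uu, r_uv, r_vv. Take dot products:
  L(u, v) = r_uu · N̂ = -6*sin(u)/Abs(sin(u)),
  M(u, v) = r_uv · N̂ = 0,
  N(u, v) = r_vv · N̂ = -6*sin(u)^3/Abs(sin(u)).
Evaluating at (u, v) = (pi/3, 4*pi/5):
  L = -6, M = 0, N = -9/2.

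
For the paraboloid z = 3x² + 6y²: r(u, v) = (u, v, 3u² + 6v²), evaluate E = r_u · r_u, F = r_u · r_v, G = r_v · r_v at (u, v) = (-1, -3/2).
E = 37;  F = 108;  G = 325

Partials: r_u = (1, 0, 6*u), r_v = (0, 1, 12*v). As functions of (u, v):
  E = r_u · r_u = 36*u^2 + 1,
  F = r_u · r_v = 72*u*v,
  G = r_v · r_v = 144*v^2 + 1.
Evaluating at (u, v) = (-1, -3/2): E = 37, F = 108, G = 325.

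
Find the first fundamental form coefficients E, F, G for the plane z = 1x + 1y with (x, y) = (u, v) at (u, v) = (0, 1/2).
E = 2;  F = 1;  G = 2

Partials: r_u = (1, 0, 1), r_v = (0, 1, 1). As functions of (u, v):
  E = r_u · r_u = 2,
  F = r_u · r_v = 1,
  G = r_v · r_v = 2.
Evaluating at (u, v) = (0, 1/2): E = 2, F = 1, G = 2.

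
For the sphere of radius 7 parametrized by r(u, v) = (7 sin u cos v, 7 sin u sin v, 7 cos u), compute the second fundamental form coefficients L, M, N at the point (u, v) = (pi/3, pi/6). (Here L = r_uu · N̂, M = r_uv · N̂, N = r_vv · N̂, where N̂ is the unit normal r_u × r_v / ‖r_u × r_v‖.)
L = -7;  M = 0;  N = -21/4

Compute the unit normal N̂(u, v) = (sin(u)^2*cos(v)/Abs(sin(u)), sin(u)^2*sin(v)/Abs(sin(u)), sin(2*u)/(2*Abs(sin(u)))), and the second partials r_uu, r_uv, r_vv. Take dot products:
  L(u, v) = r_uu · N̂ = -7*sin(u)/Abs(sin(u)),
  M(u, v) = r_uv · N̂ = 0,
  N(u, v) = r_vv · N̂ = -7*sin(u)^3/Abs(sin(u)).
Evaluating at (u, v) = (pi/3, pi/6):
  L = -7, M = 0, N = -21/4.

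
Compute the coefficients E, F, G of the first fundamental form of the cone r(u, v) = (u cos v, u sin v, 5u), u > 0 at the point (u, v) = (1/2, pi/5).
E = 26;  F = 0;  G = 1/4

Partials: r_u = (cos(v), sin(v), 5), r_v = (-u*sin(v), u*cos(v), 0). As functions of (u, v):
  E = r_u · r_u = 26,
  F = r_u · r_v = 0,
  G = r_v · r_v = u^2.
Evaluating at (u, v) = (1/2, pi/5): E = 26, F = 0, G = 1/4.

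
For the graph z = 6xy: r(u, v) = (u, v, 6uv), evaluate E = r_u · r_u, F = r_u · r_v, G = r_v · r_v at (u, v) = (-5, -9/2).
E = 730;  F = 810;  G = 901

Partials: r_u = (1, 0, 6*v), r_v = (0, 1, 6*u). As functions of (u, v):
  E = r_u · r_u = 36*v^2 + 1,
  F = r_u · r_v = 36*u*v,
  G = r_v · r_v = 36*u^2 + 1.
Evaluating at (u, v) = (-5, -9/2): E = 730, F = 810, G = 901.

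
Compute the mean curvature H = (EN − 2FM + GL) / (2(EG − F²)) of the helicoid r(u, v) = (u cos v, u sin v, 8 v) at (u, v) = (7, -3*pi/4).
H = 0

With E = 1, F = 0, G = u^2 + 64, L = 0, M = -8/sqrt(u^2 + 64), N = 0, assemble
  H = (EN − 2FM + GL) / (2(EG − F²)) = 0.
At (u, v) = (7, -3*pi/4): H = 0.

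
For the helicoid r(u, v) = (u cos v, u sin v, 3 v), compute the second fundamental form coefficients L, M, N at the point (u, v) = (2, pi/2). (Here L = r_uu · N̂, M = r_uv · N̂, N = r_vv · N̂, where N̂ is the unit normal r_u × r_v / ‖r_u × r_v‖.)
L = 0;  M = -3*sqrt(13)/13;  N = 0

Compute the unit normal N̂(u, v) = (3*sin(v)/sqrt(u^2 + 9), -3*cos(v)/sqrt(u^2 + 9), u/sqrt(u^2 + 9)), and the second partials r_uu, r_uv, r_vv. Take dot products:
  L(u, v) = r_uu · N̂ = 0,
  M(u, v) = r_uv · N̂ = -3/sqrt(u^2 + 9),
  N(u, v) = r_vv · N̂ = 0.
Evaluating at (u, v) = (2, pi/2):
  L = 0, M = -3*sqrt(13)/13, N = 0.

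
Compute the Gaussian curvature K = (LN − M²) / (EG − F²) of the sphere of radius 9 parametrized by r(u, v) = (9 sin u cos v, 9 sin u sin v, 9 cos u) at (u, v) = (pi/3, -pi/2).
K = 1/81

Coefficients of the first fundamental form: E = 81, F = 0, G = 81*sin(u)^2.
Coefficients of the second fundamental form: L = -9*sin(u)/Abs(sin(u)), M = 0, N = -9*sin(u)^3/Abs(sin(u)).
Assemble K = (LN − M²)/(EG − F²) = 1/81. At (u, v) = (pi/3, -pi/2): K = 1/81.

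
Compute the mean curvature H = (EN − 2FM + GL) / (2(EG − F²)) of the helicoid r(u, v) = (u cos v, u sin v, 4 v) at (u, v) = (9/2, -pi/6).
H = 0

With E = 1, F = 0, G = u^2 + 16, L = 0, M = -4/sqrt(u^2 + 16), N = 0, assemble
  H = (EN − 2FM + GL) / (2(EG − F²)) = 0.
At (u, v) = (9/2, -pi/6): H = 0.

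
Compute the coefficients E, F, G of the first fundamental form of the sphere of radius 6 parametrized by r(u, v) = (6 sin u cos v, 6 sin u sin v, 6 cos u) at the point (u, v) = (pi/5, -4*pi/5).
E = 36;  F = 0;  G = 45/2 - 9*sqrt(5)/2

Partials: r_u = (6*cos(u)*cos(v), 6*sin(v)*cos(u), -6*sin(u)), r_v = (-6*sin(u)*sin(v), 6*sin(u)*cos(v), 0). As functions of (u, v):
  E = r_u · r_u = 36,
  F = r_u · r_v = 0,
  G = r_v · r_v = 36*sin(u)^2.
Evaluating at (u, v) = (pi/5, -4*pi/5): E = 36, F = 0, G = 45/2 - 9*sqrt(5)/2.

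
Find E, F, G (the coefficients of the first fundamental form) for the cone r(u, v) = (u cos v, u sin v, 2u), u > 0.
E = 5;  F = 0;  G = u^2

Compute partials: r_u = (cos(v), sin(v), 2), r_v = (-u*sin(v), u*cos(v), 0). Then
  E = r_u · r_u = 5,
  F = r_u · r_v = 0,
  G = r_v · r_v = u^2.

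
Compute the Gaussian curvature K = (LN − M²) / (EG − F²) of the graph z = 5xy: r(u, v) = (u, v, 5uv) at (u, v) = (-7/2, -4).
K = -400/8003241

Coefficients of the first fundamental form: E = 25*v^2 + 1, F = 25*u*v, G = 25*u^2 + 1.
Coefficients of the second fundamental form: L = 0, M = 5/sqrt(25*u^2 + 25*v^2 + 1), N = 0.
Assemble K = (LN − M²)/(EG − F²) = -25/(625*u^4 + 1250*u^2*v^2 + 50*u^2 + 625*v^4 + 50*v^2 + 1). At (u, v) = (-7/2, -4): K = -400/8003241.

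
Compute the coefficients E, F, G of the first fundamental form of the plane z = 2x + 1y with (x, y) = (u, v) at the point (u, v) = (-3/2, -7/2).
E = 5;  F = 2;  G = 2

Partials: r_u = (1, 0, 2), r_v = (0, 1, 1). As functions of (u, v):
  E = r_u · r_u = 5,
  F = r_u · r_v = 2,
  G = r_v · r_v = 2.
Evaluating at (u, v) = (-3/2, -7/2): E = 5, F = 2, G = 2.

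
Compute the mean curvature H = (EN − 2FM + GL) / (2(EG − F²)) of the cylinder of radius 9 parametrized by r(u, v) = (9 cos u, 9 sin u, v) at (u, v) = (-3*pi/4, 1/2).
H = -1/18

With E = 81, F = 0, G = 1, L = -9, M = 0, N = 0, assemble
  H = (EN − 2FM + GL) / (2(EG − F²)) = -1/18.
At (u, v) = (-3*pi/4, 1/2): H = -1/18.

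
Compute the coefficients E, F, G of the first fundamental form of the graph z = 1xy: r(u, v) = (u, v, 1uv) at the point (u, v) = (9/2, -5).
E = 26;  F = -45/2;  G = 85/4

Partials: r_u = (1, 0, v), r_v = (0, 1, u). As functions of (u, v):
  E = r_u · r_u = v^2 + 1,
  F = r_u · r_v = u*v,
  G = r_v · r_v = u^2 + 1.
Evaluating at (u, v) = (9/2, -5): E = 26, F = -45/2, G = 85/4.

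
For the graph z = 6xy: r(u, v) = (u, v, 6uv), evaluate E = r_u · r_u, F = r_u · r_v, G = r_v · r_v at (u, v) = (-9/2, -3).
E = 325;  F = 486;  G = 730

Partials: r_u = (1, 0, 6*v), r_v = (0, 1, 6*u). As functions of (u, v):
  E = r_u · r_u = 36*v^2 + 1,
  F = r_u · r_v = 36*u*v,
  G = r_v · r_v = 36*u^2 + 1.
Evaluating at (u, v) = (-9/2, -3): E = 325, F = 486, G = 730.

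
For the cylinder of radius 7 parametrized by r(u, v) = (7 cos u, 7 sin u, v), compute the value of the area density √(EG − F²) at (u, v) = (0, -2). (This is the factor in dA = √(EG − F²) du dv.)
√(EG − F²)|_{(0, -2)} = 7

E = 49, F = 0, G = 1, so EG − F² = 49. Taking the positive square root: √(EG − F²) = 7. At (u, v) = (0, -2): 7.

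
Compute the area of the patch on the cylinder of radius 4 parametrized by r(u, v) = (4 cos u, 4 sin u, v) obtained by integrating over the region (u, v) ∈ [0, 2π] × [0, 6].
Area = 48*pi

Area = ∫∫ √(EG − F²) du dv with √(EG − F²) = 4. Integrating over [0, 2π] × [0, 6] gives 48*pi.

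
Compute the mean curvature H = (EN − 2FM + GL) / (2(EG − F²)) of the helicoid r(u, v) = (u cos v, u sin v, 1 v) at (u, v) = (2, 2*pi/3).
H = 0

With E = 1, F = 0, G = u^2 + 1, L = 0, M = -1/sqrt(u^2 + 1), N = 0, assemble
  H = (EN − 2FM + GL) / (2(EG − F²)) = 0.
At (u, v) = (2, 2*pi/3): H = 0.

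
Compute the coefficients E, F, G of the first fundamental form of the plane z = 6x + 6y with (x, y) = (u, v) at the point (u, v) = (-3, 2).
E = 37;  F = 36;  G = 37

Partials: r_u = (1, 0, 6), r_v = (0, 1, 6). As functions of (u, v):
  E = r_u · r_u = 37,
  F = r_u · r_v = 36,
  G = r_v · r_v = 37.
Evaluating at (u, v) = (-3, 2): E = 37, F = 36, G = 37.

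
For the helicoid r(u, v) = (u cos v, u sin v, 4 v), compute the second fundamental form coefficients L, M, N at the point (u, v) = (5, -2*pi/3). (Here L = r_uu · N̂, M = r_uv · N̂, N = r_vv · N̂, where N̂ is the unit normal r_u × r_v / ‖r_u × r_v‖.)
L = 0;  M = -4*sqrt(41)/41;  N = 0

Compute the unit normal N̂(u, v) = (4*sin(v)/sqrt(u^2 + 16), -4*cos(v)/sqrt(u^2 + 16), u/sqrt(u^2 + 16)), and the second partials r_uu, r_uv, r_vv. Take dot products:
  L(u, v) = r_uu · N̂ = 0,
  M(u, v) = r_uv · N̂ = -4/sqrt(u^2 + 16),
  N(u, v) = r_vv · N̂ = 0.
Evaluating at (u, v) = (5, -2*pi/3):
  L = 0, M = -4*sqrt(41)/41, N = 0.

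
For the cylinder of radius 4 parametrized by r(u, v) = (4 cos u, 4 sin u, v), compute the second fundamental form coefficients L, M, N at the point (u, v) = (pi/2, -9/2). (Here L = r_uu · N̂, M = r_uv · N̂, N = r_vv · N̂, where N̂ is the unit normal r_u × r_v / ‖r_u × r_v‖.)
L = -4;  M = 0;  N = 0

Compute the unit normal N̂(u, v) = (cos(u), sin(u), 0), and the second partials r_uu, r_uv, r_vv. Take dot products:
  L(u, v) = r_uu · N̂ = -4,
  M(u, v) = r_uv · N̂ = 0,
  N(u, v) = r_vv · N̂ = 0.
Evaluating at (u, v) = (pi/2, -9/2):
  L = -4, M = 0, N = 0.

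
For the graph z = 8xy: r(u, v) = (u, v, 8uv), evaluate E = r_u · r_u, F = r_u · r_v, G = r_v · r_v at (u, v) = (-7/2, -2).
E = 257;  F = 448;  G = 785

Partials: r_u = (1, 0, 8*v), r_v = (0, 1, 8*u). As functions of (u, v):
  E = r_u · r_u = 64*v^2 + 1,
  F = r_u · r_v = 64*u*v,
  G = r_v · r_v = 64*u^2 + 1.
Evaluating at (u, v) = (-7/2, -2): E = 257, F = 448, G = 785.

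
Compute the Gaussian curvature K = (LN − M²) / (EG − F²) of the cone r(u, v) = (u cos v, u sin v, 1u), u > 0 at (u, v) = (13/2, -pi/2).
K = 0

Coefficients of the first fundamental form: E = 2, F = 0, G = u^2.
Coefficients of the second fundamental form: L = 0, M = 0, N = sqrt(2)*u^2/(2*Abs(u)).
Assemble K = (LN − M²)/(EG − F²) = 0. At (u, v) = (13/2, -pi/2): K = 0.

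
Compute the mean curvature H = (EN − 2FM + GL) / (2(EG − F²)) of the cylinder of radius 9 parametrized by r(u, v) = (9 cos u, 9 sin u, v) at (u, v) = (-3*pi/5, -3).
H = -1/18

With E = 81, F = 0, G = 1, L = -9, M = 0, N = 0, assemble
  H = (EN − 2FM + GL) / (2(EG − F²)) = -1/18.
At (u, v) = (-3*pi/5, -3): H = -1/18.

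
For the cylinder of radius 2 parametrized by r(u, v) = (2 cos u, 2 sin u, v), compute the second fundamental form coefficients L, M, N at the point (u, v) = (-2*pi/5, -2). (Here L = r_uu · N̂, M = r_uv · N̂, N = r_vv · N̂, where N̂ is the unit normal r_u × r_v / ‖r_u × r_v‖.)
L = -2;  M = 0;  N = 0

Compute the unit normal N̂(u, v) = (cos(u), sin(u), 0), and the second partials r_uu, r_uv, r_vv. Take dot products:
  L(u, v) = r_uu · N̂ = -2,
  M(u, v) = r_uv · N̂ = 0,
  N(u, v) = r_vv · N̂ = 0.
Evaluating at (u, v) = (-2*pi/5, -2):
  L = -2, M = 0, N = 0.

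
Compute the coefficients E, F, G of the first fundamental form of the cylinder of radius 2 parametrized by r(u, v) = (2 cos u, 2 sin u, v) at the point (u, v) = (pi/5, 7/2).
E = 4;  F = 0;  G = 1

Partials: r_u = (-2*sin(u), 2*cos(u), 0), r_v = (0, 0, 1). As functions of (u, v):
  E = r_u · r_u = 4,
  F = r_u · r_v = 0,
  G = r_v · r_v = 1.
Evaluating at (u, v) = (pi/5, 7/2): E = 4, F = 0, G = 1.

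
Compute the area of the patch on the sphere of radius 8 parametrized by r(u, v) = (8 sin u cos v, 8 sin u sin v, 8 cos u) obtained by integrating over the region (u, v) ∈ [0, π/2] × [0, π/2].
Area = 32*pi

Area = ∫∫ √(EG − F²) du dv with √(EG − F²) = 64*Abs(sin(u)). Integrating over [0, π/2] × [0, π/2] gives 32*pi.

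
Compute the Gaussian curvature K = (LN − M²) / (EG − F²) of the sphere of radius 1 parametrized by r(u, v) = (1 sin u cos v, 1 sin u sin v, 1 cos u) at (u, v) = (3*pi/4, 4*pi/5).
K = 1

Coefficients of the first fundamental form: E = 1, F = 0, G = sin(u)^2.
Coefficients of the second fundamental form: L = -sin(u)/Abs(sin(u)), M = 0, N = -sin(u)^3/Abs(sin(u)).
Assemble K = (LN − M²)/(EG − F²) = 1. At (u, v) = (3*pi/4, 4*pi/5): K = 1.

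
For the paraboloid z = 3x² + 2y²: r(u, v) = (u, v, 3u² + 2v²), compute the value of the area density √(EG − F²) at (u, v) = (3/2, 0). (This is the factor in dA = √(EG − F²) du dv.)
√(EG − F²)|_{(3/2, 0)} = sqrt(82)

E = 36*u^2 + 1, F = 24*u*v, G = 16*v^2 + 1, so EG − F² = 36*u^2 + 16*v^2 + 1. Taking the positive square root: √(EG − F²) = sqrt(36*u^2 + 16*v^2 + 1). At (u, v) = (3/2, 0): sqrt(82).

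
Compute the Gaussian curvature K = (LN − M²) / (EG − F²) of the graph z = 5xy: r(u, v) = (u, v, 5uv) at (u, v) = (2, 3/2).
K = -400/395641

Coefficients of the first fundamental form: E = 25*v^2 + 1, F = 25*u*v, G = 25*u^2 + 1.
Coefficients of the second fundamental form: L = 0, M = 5/sqrt(25*u^2 + 25*v^2 + 1), N = 0.
Assemble K = (LN − M²)/(EG − F²) = -25/(625*u^4 + 1250*u^2*v^2 + 50*u^2 + 625*v^4 + 50*v^2 + 1). At (u, v) = (2, 3/2): K = -400/395641.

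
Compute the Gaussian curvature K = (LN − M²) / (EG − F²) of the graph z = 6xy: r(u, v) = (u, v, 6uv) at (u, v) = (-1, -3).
K = -36/130321

Coefficients of the first fundamental form: E = 36*v^2 + 1, F = 36*u*v, G = 36*u^2 + 1.
Coefficients of the second fundamental form: L = 0, M = 6/sqrt(36*u^2 + 36*v^2 + 1), N = 0.
Assemble K = (LN − M²)/(EG − F²) = -36/(1296*u^4 + 2592*u^2*v^2 + 72*u^2 + 1296*v^4 + 72*v^2 + 1). At (u, v) = (-1, -3): K = -36/130321.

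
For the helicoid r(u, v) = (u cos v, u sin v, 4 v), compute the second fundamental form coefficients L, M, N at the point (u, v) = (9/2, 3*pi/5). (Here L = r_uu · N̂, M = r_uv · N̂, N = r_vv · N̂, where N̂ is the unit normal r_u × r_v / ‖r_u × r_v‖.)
L = 0;  M = -8*sqrt(145)/145;  N = 0

Compute the unit normal N̂(u, v) = (4*sin(v)/sqrt(u^2 + 16), -4*cos(v)/sqrt(u^2 + 16), u/sqrt(u^2 + 16)), and the second partials r_uu, r_uv, r_vv. Take dot products:
  L(u, v) = r_uu · N̂ = 0,
  M(u, v) = r_uv · N̂ = -4/sqrt(u^2 + 16),
  N(u, v) = r_vv · N̂ = 0.
Evaluating at (u, v) = (9/2, 3*pi/5):
  L = 0, M = -8*sqrt(145)/145, N = 0.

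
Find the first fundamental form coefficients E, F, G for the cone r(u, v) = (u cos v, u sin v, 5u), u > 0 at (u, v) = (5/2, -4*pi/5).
E = 26;  F = 0;  G = 25/4

Partials: r_u = (cos(v), sin(v), 5), r_v = (-u*sin(v), u*cos(v), 0). As functions of (u, v):
  E = r_u · r_u = 26,
  F = r_u · r_v = 0,
  G = r_v · r_v = u^2.
Evaluating at (u, v) = (5/2, -4*pi/5): E = 26, F = 0, G = 25/4.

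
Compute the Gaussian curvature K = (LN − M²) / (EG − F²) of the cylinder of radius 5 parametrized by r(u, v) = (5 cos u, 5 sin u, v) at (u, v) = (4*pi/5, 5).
K = 0

Coefficients of the first fundamental form: E = 25, F = 0, G = 1.
Coefficients of the second fundamental form: L = -5, M = 0, N = 0.
Assemble K = (LN − M²)/(EG − F²) = 0. At (u, v) = (4*pi/5, 5): K = 0.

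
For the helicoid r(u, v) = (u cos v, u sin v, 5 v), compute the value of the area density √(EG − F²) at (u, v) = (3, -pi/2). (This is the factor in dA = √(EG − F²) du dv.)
√(EG − F²)|_{(3, -pi/2)} = sqrt(34)

E = 1, F = 0, G = u^2 + 25, so EG − F² = u^2 + 25. Taking the positive square root: √(EG − F²) = sqrt(u^2 + 25). At (u, v) = (3, -pi/2): sqrt(34).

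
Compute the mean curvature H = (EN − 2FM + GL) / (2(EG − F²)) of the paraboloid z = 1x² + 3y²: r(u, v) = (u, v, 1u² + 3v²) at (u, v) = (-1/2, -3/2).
H = 88*sqrt(83)/6889

With E = 4*u^2 + 1, F = 12*u*v, G = 36*v^2 + 1, L = 2/sqrt(4*u^2 + 36*v^2 + 1), M = 0, N = 6/sqrt(4*u^2 + 36*v^2 + 1), assemble
  H = (EN − 2FM + GL) / (2(EG − F²)) = 4*(3*u^2 + 9*v^2 + 1)/(4*u^2 + 36*v^2 + 1)^(3/2).
At (u, v) = (-1/2, -3/2): H = 88*sqrt(83)/6889.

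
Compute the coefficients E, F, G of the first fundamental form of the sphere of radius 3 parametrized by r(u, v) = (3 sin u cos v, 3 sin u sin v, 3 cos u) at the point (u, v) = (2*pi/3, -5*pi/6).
E = 9;  F = 0;  G = 27/4

Partials: r_u = (3*cos(u)*cos(v), 3*sin(v)*cos(u), -3*sin(u)), r_v = (-3*sin(u)*sin(v), 3*sin(u)*cos(v), 0). As functions of (u, v):
  E = r_u · r_u = 9,
  F = r_u · r_v = 0,
  G = r_v · r_v = 9*sin(u)^2.
Evaluating at (u, v) = (2*pi/3, -5*pi/6): E = 9, F = 0, G = 27/4.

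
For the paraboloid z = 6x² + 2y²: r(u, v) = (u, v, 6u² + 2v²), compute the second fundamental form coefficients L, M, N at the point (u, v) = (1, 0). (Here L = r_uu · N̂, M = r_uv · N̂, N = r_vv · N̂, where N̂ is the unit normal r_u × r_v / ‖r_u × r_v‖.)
L = 12*sqrt(145)/145;  M = 0;  N = 4*sqrt(145)/145

Compute the unit normal N̂(u, v) = (-12*u/sqrt(144*u^2 + 16*v^2 + 1), -4*v/sqrt(144*u^2 + 16*v^2 + 1), 1/sqrt(144*u^2 + 16*v^2 + 1)), and the second partials r_uu, r_uv, r_vv. Take dot products:
  L(u, v) = r_uu · N̂ = 12/sqrt(144*u^2 + 16*v^2 + 1),
  M(u, v) = r_uv · N̂ = 0,
  N(u, v) = r_vv · N̂ = 4/sqrt(144*u^2 + 16*v^2 + 1).
Evaluating at (u, v) = (1, 0):
  L = 12*sqrt(145)/145, M = 0, N = 4*sqrt(145)/145.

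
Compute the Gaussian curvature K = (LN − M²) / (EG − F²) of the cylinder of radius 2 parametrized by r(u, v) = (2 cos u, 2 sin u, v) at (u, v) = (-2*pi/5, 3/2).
K = 0

Coefficients of the first fundamental form: E = 4, F = 0, G = 1.
Coefficients of the second fundamental form: L = -2, M = 0, N = 0.
Assemble K = (LN − M²)/(EG − F²) = 0. At (u, v) = (-2*pi/5, 3/2): K = 0.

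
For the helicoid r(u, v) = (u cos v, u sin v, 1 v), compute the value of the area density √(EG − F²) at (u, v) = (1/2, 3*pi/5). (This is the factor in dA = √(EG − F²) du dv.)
√(EG − F²)|_{(1/2, 3*pi/5)} = sqrt(5)/2

E = 1, F = 0, G = u^2 + 1, so EG − F² = u^2 + 1. Taking the positive square root: √(EG − F²) = sqrt(u^2 + 1). At (u, v) = (1/2, 3*pi/5): sqrt(5)/2.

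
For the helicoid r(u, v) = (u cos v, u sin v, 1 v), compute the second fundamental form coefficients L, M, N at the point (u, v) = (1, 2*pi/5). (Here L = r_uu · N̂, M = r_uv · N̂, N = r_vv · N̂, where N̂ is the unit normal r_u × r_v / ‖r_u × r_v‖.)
L = 0;  M = -sqrt(2)/2;  N = 0

Compute the unit normal N̂(u, v) = (sin(v)/sqrt(u^2 + 1), -cos(v)/sqrt(u^2 + 1), u/sqrt(u^2 + 1)), and the second partials r_uu, r_uv, r_vv. Take dot products:
  L(u, v) = r_uu · N̂ = 0,
  M(u, v) = r_uv · N̂ = -1/sqrt(u^2 + 1),
  N(u, v) = r_vv · N̂ = 0.
Evaluating at (u, v) = (1, 2*pi/5):
  L = 0, M = -sqrt(2)/2, N = 0.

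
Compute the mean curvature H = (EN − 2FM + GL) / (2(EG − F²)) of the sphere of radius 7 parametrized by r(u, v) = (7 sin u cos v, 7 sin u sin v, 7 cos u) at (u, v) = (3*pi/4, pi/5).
H = -1/7

With E = 49, F = 0, G = 49*sin(u)^2, L = -7*sin(u)/Abs(sin(u)), M = 0, N = -7*sin(u)^3/Abs(sin(u)), assemble
  H = (EN − 2FM + GL) / (2(EG − F²)) = -sin(u)/(7*Abs(sin(u))).
At (u, v) = (3*pi/4, pi/5): H = -1/7.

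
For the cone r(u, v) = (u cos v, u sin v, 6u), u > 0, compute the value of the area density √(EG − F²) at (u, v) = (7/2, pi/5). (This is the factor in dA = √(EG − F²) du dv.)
√(EG − F²)|_{(7/2, pi/5)} = 7*sqrt(37)/2

E = 37, F = 0, G = u^2, so EG − F² = 37*u^2. Taking the positive square root: √(EG − F²) = sqrt(37)*Abs(u). At (u, v) = (7/2, pi/5): 7*sqrt(37)/2.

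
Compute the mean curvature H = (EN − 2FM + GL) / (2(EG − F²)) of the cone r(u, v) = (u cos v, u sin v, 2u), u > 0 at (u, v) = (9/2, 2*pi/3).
H = 2*sqrt(5)/45

With E = 5, F = 0, G = u^2, L = 0, M = 0, N = 2*sqrt(5)*u^2/(5*Abs(u)), assemble
  H = (EN − 2FM + GL) / (2(EG − F²)) = sqrt(5)/(5*Abs(u)).
At (u, v) = (9/2, 2*pi/3): H = 2*sqrt(5)/45.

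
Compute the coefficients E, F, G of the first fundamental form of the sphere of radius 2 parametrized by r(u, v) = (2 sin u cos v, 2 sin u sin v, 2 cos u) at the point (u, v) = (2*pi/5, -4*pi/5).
E = 4;  F = 0;  G = sqrt(5)/2 + 5/2

Partials: r_u = (2*cos(u)*cos(v), 2*sin(v)*cos(u), -2*sin(u)), r_v = (-2*sin(u)*sin(v), 2*sin(u)*cos(v), 0). As functions of (u, v):
  E = r_u · r_u = 4,
  F = r_u · r_v = 0,
  G = r_v · r_v = 4*sin(u)^2.
Evaluating at (u, v) = (2*pi/5, -4*pi/5): E = 4, F = 0, G = sqrt(5)/2 + 5/2.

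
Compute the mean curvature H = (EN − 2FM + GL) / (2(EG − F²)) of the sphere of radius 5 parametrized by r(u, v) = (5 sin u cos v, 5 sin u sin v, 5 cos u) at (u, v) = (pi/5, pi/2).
H = -1/5

With E = 25, F = 0, G = 25*sin(u)^2, L = -5*sin(u)/Abs(sin(u)), M = 0, N = -5*sin(u)^3/Abs(sin(u)), assemble
  H = (EN − 2FM + GL) / (2(EG − F²)) = -sin(u)/(5*Abs(sin(u))).
At (u, v) = (pi/5, pi/2): H = -1/5.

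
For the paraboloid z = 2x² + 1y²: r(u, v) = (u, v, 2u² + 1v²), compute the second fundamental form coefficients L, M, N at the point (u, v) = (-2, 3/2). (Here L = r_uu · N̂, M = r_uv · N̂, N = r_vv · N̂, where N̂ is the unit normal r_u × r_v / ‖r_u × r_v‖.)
L = 2*sqrt(74)/37;  M = 0;  N = sqrt(74)/37

Compute the unit normal N̂(u, v) = (-4*u/sqrt(16*u^2 + 4*v^2 + 1), -2*v/sqrt(16*u^2 + 4*v^2 + 1), 1/sqrt(16*u^2 + 4*v^2 + 1)), and the second partials r_uu, r_uv, r_vv. Take dot products:
  L(u, v) = r_uu · N̂ = 4/sqrt(16*u^2 + 4*v^2 + 1),
  M(u, v) = r_uv · N̂ = 0,
  N(u, v) = r_vv · N̂ = 2/sqrt(16*u^2 + 4*v^2 + 1).
Evaluating at (u, v) = (-2, 3/2):
  L = 2*sqrt(74)/37, M = 0, N = sqrt(74)/37.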